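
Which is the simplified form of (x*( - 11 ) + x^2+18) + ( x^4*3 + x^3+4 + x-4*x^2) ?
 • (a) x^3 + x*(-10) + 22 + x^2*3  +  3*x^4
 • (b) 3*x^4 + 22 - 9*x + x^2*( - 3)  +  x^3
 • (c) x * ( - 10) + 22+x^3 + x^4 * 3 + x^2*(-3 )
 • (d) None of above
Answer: c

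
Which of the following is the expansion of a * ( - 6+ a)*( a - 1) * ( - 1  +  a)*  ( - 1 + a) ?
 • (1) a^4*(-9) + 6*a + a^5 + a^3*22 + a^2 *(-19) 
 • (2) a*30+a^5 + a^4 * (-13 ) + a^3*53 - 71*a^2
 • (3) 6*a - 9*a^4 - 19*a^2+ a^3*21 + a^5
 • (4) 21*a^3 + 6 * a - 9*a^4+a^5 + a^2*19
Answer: 3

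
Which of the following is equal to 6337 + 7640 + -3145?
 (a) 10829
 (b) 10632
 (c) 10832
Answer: c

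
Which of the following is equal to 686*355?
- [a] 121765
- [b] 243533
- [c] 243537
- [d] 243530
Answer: d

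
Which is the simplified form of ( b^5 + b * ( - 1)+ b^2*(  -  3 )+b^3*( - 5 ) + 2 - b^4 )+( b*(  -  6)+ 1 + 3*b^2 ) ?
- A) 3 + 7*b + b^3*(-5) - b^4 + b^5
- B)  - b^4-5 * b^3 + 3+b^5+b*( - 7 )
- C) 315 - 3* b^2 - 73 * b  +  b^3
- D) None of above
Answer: B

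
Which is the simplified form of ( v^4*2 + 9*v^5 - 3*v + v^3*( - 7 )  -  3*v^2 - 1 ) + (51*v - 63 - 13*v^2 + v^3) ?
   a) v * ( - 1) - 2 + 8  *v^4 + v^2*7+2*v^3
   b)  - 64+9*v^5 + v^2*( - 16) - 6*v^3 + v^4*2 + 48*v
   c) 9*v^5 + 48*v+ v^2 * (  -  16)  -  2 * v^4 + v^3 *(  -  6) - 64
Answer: b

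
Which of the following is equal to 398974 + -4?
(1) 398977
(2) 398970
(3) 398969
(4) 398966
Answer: 2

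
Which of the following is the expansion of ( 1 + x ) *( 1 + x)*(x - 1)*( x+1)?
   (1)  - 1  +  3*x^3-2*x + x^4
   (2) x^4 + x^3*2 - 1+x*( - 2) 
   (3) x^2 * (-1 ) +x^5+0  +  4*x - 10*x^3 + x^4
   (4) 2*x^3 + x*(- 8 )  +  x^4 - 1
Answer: 2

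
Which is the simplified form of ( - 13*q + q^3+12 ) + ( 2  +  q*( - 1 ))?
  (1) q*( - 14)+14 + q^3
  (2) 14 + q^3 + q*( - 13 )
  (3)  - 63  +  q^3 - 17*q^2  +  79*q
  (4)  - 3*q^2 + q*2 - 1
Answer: 1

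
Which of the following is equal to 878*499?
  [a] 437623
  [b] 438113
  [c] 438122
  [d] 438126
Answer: c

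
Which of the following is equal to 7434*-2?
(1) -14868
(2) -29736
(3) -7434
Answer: 1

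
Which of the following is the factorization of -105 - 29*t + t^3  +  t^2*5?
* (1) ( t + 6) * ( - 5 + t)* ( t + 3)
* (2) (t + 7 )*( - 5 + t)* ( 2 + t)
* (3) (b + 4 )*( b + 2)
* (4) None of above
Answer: 4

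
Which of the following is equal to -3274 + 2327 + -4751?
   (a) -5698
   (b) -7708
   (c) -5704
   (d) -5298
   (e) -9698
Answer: a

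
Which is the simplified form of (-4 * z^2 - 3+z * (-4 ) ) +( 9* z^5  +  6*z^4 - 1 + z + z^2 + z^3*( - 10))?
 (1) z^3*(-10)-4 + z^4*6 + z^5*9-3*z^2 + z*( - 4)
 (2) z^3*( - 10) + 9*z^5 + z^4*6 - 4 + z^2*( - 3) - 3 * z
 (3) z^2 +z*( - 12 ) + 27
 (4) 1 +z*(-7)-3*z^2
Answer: 2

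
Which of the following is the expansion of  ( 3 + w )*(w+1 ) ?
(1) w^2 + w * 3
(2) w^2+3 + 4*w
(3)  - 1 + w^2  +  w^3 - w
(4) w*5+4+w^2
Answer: 2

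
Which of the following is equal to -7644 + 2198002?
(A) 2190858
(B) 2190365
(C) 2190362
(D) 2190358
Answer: D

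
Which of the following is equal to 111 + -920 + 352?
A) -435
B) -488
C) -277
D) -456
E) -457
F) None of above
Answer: E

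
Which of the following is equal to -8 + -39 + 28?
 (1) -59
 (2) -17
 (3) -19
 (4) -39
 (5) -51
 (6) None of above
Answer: 3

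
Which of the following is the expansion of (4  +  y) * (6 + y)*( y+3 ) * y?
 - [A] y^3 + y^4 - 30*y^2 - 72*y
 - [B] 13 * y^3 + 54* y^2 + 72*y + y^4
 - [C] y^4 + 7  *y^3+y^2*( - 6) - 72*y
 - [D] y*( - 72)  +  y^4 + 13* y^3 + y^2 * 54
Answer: B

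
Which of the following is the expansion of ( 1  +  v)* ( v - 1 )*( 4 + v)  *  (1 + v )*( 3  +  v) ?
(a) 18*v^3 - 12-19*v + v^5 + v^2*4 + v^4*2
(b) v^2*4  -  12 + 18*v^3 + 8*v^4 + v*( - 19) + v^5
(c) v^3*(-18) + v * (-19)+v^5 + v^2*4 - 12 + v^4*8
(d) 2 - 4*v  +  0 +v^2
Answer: b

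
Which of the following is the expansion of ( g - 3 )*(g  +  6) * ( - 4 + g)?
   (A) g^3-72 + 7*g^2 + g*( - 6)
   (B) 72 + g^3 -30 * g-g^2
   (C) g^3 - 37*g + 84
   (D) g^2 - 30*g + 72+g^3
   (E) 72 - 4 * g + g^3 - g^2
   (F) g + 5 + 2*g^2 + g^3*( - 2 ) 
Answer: B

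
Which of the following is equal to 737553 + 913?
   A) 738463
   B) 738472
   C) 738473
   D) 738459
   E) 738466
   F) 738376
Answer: E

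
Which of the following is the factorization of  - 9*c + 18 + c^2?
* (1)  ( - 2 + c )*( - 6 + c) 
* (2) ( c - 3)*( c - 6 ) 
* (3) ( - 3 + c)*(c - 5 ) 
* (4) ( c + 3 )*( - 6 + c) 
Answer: 2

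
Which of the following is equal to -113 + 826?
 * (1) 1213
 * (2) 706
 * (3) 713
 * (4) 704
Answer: 3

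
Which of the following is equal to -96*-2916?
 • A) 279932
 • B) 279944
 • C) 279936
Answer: C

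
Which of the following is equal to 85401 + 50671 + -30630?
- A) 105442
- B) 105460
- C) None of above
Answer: A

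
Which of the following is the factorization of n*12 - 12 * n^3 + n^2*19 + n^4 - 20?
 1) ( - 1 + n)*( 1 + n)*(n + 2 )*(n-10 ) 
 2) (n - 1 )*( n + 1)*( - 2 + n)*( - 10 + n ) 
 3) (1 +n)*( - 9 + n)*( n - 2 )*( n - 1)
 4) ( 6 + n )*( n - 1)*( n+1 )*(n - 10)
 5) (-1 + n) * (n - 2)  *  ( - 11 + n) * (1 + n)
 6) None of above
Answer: 2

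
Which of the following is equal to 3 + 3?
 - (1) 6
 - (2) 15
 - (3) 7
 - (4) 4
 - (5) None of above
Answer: 1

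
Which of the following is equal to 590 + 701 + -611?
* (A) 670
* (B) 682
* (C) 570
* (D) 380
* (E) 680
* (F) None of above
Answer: E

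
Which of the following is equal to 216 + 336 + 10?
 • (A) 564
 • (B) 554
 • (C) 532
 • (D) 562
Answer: D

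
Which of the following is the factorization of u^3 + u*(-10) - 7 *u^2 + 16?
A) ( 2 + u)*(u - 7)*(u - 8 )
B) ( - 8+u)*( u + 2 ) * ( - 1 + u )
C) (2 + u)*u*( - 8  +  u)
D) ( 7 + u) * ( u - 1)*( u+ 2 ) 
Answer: B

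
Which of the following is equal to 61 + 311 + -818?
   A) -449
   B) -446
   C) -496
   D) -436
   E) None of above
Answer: B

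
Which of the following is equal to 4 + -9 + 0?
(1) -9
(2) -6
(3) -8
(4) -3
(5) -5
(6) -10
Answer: 5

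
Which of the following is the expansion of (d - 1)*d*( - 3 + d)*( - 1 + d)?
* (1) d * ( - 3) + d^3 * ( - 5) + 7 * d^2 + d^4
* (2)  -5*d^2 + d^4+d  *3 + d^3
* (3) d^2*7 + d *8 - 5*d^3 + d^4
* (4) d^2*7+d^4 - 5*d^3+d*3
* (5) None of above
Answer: 1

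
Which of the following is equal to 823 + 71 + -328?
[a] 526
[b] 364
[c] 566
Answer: c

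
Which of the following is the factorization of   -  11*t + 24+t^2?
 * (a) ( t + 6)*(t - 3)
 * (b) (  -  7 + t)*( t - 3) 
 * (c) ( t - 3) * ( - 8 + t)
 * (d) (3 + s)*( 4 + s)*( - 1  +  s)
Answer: c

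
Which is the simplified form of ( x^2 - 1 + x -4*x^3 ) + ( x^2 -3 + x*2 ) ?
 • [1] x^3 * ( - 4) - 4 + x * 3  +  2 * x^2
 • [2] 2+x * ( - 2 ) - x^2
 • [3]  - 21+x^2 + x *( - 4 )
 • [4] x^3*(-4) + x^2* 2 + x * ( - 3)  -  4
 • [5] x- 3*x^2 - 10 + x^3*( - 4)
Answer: 1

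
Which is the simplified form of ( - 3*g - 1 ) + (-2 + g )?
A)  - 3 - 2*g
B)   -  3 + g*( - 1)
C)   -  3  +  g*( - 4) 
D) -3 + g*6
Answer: A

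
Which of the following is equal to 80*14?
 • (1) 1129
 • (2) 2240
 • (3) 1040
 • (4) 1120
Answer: 4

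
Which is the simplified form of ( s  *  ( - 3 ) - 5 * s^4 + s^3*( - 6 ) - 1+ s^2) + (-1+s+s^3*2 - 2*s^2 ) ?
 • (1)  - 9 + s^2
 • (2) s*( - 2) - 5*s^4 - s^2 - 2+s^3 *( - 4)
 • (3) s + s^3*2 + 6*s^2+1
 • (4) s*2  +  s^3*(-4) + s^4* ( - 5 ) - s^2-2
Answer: 2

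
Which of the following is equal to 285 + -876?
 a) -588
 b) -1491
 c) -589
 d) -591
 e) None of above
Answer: d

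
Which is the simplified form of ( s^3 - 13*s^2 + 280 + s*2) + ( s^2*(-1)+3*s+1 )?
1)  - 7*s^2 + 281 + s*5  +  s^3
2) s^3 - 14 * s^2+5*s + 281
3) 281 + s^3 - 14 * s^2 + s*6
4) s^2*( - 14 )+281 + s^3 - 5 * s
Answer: 2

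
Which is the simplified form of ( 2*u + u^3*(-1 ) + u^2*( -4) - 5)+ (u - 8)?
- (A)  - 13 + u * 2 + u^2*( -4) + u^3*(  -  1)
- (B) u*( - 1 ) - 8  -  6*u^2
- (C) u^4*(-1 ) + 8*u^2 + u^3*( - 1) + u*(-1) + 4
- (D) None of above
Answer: D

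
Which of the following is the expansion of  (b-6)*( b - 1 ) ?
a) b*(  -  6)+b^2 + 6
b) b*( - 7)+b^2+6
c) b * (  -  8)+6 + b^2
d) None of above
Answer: b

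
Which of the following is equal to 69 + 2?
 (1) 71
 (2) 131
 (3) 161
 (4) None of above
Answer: 1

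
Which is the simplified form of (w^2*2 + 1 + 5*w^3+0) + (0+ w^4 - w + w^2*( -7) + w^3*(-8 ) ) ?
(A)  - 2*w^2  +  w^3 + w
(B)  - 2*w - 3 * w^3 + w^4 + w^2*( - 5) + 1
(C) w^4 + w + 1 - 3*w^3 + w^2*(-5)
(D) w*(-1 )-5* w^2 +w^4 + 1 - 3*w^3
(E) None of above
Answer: D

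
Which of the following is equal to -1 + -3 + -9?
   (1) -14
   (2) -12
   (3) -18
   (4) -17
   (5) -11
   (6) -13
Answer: 6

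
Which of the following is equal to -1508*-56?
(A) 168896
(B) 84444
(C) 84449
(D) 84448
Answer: D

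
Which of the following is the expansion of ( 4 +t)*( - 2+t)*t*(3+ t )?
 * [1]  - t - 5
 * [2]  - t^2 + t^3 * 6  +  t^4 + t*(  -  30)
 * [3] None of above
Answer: 3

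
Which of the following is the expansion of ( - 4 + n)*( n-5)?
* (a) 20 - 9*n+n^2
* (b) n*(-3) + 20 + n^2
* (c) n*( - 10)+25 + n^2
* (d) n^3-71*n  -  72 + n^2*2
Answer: a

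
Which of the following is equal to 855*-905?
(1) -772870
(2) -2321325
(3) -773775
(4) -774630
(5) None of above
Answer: 3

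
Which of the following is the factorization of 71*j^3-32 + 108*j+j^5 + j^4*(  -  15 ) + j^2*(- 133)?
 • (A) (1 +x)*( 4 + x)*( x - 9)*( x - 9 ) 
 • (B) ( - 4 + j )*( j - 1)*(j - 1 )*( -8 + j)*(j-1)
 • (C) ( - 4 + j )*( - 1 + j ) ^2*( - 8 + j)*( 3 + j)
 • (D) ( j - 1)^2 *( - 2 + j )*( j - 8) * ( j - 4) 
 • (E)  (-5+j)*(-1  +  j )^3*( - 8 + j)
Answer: B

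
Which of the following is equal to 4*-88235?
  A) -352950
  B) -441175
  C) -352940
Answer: C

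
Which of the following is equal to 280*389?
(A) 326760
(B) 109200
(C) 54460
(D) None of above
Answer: D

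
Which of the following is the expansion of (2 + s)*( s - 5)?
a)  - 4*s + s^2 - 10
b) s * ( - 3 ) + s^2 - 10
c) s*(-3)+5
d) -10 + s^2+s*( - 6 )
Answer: b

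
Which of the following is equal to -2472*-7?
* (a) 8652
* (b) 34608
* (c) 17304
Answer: c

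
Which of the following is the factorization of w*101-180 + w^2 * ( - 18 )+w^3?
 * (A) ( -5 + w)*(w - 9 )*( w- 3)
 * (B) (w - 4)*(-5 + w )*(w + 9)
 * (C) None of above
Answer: C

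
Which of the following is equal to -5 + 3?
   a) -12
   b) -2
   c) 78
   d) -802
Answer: b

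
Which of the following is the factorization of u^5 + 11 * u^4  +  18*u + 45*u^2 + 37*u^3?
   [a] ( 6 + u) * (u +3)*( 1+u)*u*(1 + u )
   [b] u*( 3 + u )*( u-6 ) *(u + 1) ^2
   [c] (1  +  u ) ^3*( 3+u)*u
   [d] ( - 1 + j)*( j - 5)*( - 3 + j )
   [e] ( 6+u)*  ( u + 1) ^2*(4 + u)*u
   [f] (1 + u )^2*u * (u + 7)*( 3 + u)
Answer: a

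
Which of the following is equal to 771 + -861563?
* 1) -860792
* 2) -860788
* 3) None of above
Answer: 1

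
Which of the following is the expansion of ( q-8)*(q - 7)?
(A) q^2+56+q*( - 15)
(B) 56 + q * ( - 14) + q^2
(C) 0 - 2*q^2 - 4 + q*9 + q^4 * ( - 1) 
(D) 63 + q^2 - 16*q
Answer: A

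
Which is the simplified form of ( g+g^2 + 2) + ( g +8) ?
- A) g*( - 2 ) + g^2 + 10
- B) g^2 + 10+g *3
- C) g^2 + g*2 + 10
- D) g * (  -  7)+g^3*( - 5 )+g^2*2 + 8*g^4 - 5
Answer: C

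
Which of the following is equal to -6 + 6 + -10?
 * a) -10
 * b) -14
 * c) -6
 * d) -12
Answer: a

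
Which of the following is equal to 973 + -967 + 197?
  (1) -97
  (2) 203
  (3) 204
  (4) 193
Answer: 2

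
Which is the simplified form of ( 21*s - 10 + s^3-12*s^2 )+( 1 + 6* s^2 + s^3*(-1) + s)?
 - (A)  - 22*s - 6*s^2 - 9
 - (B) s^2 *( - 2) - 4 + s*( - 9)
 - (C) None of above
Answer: C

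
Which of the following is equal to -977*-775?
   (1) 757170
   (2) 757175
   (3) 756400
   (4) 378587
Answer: 2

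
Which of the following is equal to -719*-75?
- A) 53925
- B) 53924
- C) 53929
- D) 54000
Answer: A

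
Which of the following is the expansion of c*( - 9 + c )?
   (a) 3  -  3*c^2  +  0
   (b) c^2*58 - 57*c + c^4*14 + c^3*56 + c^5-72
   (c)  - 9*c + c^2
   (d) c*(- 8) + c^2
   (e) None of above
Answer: c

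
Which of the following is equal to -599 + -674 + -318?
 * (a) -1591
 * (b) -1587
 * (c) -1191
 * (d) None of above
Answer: a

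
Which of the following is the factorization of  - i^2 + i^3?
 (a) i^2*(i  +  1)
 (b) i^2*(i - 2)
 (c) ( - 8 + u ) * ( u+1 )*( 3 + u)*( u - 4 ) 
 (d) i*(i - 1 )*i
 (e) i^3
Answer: d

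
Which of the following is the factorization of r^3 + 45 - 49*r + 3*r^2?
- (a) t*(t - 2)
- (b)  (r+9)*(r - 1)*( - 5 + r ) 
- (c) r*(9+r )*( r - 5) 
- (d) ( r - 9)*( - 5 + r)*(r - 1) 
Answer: b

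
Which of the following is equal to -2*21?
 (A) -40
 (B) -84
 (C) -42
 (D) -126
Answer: C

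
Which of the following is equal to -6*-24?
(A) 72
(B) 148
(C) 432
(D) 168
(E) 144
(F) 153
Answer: E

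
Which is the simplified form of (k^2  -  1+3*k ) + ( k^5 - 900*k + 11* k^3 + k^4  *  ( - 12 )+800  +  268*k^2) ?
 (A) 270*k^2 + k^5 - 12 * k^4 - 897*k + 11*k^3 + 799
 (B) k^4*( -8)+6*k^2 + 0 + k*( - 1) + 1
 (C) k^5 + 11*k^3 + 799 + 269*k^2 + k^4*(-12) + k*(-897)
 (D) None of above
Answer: C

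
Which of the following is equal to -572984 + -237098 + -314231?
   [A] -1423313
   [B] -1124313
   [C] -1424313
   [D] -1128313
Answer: B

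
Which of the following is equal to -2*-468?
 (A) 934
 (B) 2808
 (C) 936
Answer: C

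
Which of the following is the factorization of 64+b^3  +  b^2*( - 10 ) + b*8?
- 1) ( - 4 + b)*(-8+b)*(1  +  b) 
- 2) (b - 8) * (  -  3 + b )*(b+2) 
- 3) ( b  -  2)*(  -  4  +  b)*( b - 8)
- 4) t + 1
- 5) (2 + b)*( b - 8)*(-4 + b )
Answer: 5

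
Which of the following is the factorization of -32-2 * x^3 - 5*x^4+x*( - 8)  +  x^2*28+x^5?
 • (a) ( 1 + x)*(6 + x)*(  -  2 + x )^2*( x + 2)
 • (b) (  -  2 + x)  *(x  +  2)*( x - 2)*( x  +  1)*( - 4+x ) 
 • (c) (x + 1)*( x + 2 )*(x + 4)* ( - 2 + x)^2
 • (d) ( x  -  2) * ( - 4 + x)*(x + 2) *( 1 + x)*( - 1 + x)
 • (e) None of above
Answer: b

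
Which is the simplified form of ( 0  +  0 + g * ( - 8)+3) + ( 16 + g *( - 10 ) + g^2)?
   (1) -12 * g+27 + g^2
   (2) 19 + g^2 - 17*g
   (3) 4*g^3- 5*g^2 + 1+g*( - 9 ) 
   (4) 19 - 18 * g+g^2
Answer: 4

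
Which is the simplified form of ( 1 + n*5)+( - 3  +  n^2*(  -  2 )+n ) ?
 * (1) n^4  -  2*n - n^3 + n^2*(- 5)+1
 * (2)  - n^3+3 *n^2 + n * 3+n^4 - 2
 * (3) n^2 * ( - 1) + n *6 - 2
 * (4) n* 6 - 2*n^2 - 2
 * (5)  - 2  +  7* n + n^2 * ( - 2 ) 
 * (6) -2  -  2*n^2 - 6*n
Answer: 4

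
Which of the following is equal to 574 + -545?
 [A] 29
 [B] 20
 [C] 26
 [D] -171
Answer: A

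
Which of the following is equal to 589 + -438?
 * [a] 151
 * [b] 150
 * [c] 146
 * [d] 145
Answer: a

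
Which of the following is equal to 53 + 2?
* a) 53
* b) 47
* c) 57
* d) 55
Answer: d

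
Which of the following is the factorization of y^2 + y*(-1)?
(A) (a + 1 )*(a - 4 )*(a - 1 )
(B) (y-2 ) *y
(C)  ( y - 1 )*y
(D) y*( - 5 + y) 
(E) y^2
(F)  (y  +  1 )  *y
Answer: C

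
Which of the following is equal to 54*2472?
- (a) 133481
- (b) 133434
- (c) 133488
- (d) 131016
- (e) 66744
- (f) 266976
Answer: c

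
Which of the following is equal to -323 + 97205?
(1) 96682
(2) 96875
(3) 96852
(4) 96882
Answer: 4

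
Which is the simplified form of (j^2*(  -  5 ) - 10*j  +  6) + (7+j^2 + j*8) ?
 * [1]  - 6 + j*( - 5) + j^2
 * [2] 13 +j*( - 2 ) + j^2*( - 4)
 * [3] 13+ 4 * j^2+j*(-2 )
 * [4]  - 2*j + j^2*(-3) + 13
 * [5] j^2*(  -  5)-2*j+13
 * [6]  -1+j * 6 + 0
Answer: 2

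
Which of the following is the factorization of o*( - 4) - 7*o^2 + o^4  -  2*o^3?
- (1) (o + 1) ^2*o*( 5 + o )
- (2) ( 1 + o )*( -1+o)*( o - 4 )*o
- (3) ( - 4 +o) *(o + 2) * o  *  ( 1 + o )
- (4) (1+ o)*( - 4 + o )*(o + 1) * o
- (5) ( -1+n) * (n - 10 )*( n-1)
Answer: 4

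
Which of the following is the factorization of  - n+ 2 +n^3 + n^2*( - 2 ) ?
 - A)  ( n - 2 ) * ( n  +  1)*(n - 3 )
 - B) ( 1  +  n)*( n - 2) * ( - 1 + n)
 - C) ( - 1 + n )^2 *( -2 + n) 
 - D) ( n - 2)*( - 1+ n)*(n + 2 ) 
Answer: B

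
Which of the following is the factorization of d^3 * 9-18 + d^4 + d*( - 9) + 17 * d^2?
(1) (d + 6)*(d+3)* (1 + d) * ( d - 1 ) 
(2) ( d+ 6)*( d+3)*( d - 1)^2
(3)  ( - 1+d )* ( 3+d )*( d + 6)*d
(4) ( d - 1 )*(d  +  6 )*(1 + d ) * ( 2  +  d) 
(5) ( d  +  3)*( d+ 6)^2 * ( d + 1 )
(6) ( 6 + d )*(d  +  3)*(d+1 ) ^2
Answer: 1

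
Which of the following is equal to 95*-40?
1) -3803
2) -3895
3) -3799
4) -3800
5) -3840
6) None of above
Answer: 4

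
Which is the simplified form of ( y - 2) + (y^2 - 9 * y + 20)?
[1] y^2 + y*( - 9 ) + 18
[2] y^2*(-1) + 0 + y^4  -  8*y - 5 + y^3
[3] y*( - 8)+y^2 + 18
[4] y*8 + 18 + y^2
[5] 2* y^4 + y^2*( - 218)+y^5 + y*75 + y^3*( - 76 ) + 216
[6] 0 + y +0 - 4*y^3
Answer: 3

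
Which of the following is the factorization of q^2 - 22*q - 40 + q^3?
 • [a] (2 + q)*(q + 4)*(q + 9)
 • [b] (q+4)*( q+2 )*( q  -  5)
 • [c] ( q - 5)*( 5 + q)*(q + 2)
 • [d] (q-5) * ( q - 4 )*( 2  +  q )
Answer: b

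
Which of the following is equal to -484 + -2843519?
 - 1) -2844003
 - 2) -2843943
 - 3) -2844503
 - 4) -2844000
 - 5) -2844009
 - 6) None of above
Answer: 1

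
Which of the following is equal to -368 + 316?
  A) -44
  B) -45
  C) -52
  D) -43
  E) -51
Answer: C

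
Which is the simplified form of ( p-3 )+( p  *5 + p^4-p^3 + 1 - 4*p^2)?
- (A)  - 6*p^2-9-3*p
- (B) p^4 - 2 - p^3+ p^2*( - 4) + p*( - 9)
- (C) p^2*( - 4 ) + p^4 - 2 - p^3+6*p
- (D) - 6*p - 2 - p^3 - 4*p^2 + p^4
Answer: C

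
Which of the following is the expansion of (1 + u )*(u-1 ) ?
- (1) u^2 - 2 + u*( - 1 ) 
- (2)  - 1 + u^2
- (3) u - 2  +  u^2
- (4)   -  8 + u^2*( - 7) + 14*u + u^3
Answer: 2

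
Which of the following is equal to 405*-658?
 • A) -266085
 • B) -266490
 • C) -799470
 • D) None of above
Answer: B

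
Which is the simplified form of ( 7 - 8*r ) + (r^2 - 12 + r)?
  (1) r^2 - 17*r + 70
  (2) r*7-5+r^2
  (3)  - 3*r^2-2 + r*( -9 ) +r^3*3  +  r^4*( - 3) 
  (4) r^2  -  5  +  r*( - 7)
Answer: 4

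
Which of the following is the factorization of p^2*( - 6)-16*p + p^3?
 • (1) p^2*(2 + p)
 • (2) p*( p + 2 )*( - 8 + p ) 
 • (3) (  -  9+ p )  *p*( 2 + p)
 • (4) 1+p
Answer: 2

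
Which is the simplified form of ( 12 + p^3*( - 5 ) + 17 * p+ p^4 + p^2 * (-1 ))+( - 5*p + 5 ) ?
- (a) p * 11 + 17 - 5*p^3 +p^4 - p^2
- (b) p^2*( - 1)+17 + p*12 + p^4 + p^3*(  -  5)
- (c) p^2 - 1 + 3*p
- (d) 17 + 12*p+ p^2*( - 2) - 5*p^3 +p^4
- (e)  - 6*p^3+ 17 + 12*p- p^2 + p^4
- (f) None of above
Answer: b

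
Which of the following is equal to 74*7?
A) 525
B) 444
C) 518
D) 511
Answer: C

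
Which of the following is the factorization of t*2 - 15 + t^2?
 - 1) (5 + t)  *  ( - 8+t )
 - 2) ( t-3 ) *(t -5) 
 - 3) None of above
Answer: 3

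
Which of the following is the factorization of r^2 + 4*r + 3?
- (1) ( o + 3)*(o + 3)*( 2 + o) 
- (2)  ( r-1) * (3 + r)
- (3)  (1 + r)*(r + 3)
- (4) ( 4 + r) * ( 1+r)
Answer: 3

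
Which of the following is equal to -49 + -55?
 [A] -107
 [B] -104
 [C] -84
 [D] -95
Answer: B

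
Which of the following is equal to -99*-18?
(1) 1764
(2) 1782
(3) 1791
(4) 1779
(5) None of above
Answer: 2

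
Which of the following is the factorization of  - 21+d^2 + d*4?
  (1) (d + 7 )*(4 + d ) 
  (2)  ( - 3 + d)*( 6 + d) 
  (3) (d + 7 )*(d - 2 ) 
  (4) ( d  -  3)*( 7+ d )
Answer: 4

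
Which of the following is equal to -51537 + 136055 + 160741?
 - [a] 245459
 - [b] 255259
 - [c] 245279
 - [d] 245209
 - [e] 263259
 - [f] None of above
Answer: f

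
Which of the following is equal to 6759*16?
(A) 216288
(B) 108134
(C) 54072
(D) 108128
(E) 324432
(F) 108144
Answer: F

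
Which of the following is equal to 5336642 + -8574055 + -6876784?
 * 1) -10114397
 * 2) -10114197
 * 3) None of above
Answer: 2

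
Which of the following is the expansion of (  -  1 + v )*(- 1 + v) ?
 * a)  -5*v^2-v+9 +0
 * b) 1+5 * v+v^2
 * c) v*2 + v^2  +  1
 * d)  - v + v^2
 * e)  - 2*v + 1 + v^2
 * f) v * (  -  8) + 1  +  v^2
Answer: e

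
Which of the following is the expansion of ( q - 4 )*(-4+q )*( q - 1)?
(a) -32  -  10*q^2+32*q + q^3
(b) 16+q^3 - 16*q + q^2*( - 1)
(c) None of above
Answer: c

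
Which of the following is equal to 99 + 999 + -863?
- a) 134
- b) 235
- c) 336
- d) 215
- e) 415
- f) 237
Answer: b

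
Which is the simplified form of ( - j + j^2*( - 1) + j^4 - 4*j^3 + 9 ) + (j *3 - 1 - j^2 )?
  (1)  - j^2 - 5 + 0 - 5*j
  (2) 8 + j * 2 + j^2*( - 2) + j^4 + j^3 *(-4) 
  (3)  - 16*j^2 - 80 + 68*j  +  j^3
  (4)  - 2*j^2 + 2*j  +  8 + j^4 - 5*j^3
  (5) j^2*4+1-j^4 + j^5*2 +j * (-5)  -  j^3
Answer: 2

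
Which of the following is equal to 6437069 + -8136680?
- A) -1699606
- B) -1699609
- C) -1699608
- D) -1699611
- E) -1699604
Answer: D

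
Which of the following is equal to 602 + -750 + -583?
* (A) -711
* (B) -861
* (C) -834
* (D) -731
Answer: D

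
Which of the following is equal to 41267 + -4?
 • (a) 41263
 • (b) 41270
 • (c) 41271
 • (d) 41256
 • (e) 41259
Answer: a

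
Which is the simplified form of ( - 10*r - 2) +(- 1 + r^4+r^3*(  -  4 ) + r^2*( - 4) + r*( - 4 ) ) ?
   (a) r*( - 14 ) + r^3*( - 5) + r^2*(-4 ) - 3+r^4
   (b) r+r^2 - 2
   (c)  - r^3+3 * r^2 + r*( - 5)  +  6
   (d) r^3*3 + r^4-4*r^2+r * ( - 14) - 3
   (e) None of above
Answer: e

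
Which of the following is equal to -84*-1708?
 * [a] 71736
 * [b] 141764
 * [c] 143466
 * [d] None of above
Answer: d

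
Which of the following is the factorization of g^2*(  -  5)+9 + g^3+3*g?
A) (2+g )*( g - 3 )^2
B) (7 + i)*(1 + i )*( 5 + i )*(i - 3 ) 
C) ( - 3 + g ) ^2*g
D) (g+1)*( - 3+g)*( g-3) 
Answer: D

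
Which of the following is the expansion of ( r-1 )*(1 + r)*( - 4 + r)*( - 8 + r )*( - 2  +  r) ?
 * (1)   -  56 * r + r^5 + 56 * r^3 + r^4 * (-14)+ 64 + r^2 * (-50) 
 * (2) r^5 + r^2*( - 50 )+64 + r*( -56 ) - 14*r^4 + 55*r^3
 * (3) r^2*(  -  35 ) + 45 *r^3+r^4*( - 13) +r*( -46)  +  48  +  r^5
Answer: 2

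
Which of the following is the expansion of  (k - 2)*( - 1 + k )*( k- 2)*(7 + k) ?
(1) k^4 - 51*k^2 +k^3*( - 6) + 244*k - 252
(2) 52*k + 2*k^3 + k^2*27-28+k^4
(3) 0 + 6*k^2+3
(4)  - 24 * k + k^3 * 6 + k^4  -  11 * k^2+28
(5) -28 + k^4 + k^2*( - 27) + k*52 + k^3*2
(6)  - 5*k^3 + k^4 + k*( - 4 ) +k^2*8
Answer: 5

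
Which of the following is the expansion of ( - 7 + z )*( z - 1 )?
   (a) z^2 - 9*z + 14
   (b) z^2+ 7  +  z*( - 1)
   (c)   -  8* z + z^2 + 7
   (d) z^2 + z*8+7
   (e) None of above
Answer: c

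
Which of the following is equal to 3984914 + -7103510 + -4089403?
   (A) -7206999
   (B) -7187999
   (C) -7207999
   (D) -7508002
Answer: C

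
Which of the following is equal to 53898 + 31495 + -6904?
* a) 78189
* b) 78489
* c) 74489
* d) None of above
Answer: b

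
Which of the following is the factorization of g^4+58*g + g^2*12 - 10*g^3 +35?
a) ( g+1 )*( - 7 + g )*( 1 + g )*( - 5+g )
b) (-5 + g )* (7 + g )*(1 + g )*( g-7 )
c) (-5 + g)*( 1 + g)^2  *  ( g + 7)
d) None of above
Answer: a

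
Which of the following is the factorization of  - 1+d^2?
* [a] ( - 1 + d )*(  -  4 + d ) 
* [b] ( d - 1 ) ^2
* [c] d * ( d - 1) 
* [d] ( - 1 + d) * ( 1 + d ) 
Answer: d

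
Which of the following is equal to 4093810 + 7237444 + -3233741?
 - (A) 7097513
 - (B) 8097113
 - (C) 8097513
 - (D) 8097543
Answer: C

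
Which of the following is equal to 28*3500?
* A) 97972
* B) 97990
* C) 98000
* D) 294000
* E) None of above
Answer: C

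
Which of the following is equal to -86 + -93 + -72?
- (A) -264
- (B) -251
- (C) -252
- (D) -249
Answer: B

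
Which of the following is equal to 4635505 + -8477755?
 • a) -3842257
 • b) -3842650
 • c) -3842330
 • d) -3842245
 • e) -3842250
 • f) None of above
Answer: e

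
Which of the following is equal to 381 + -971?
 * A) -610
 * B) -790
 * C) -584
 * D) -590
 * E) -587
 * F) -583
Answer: D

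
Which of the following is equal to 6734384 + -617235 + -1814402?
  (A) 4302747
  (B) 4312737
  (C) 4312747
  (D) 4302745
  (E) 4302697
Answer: A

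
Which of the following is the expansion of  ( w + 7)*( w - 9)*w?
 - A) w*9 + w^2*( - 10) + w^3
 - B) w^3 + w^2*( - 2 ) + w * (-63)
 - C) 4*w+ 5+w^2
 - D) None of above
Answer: B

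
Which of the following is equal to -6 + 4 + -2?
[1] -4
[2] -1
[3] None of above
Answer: 1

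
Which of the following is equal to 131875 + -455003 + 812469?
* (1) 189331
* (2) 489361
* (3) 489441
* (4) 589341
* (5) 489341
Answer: 5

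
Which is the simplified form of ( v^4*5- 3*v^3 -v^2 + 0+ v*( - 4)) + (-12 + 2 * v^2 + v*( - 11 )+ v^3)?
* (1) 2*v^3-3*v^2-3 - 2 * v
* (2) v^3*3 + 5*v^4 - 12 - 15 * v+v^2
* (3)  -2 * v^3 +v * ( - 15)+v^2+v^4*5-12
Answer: 3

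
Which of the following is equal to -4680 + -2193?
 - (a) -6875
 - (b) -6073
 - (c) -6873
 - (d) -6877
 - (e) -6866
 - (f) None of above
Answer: c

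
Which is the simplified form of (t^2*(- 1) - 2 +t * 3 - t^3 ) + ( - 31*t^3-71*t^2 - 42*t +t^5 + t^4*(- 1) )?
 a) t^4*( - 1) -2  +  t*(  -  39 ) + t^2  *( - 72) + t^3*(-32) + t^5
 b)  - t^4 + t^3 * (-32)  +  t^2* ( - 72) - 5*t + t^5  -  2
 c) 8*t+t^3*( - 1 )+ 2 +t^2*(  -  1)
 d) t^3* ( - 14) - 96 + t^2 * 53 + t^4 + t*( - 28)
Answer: a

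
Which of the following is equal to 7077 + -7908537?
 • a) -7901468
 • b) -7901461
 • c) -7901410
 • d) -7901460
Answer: d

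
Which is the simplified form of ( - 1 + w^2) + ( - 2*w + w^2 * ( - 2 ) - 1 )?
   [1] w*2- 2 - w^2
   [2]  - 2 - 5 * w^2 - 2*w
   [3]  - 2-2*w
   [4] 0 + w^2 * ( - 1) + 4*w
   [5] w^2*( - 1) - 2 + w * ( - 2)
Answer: 5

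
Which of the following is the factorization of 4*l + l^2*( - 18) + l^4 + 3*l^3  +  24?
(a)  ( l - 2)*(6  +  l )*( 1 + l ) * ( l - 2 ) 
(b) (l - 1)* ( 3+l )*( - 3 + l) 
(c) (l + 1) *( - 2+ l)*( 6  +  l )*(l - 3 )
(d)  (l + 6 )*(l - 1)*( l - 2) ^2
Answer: a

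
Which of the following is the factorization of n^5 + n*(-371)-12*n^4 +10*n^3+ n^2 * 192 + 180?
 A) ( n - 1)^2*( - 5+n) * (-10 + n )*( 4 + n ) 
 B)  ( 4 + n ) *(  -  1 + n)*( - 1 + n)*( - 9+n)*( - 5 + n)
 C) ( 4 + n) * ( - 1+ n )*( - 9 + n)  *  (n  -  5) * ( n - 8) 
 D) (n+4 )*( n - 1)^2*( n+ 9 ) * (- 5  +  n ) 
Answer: B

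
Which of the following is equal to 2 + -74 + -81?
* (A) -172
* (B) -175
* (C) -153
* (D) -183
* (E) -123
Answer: C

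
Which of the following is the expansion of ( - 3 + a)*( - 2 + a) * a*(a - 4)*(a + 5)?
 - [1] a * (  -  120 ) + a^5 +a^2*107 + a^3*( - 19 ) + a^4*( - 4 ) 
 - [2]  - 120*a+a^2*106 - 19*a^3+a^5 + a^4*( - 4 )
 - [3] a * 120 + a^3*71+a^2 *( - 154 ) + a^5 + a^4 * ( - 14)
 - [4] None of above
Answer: 2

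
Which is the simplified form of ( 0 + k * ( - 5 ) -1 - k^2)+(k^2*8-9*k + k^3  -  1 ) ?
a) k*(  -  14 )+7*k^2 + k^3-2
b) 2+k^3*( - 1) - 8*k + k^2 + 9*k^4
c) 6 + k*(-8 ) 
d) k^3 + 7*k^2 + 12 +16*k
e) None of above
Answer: a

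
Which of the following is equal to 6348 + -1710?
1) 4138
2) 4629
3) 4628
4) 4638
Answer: 4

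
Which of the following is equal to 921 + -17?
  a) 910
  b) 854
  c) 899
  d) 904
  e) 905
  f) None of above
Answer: d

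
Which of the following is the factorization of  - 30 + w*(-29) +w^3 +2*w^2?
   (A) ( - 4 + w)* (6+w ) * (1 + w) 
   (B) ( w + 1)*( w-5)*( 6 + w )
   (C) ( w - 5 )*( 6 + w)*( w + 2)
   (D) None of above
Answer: B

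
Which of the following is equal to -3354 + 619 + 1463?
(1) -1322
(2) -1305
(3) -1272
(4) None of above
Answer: 3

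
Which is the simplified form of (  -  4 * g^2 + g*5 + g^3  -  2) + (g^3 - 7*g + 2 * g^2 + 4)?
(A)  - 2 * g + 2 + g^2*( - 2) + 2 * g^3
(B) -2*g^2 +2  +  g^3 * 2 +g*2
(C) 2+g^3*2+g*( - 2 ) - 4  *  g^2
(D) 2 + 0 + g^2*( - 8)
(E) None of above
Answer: A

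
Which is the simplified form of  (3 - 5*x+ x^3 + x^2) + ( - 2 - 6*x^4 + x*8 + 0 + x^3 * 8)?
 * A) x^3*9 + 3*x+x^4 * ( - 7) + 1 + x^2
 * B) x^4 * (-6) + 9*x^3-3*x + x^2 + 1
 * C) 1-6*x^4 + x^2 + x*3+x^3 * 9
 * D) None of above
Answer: C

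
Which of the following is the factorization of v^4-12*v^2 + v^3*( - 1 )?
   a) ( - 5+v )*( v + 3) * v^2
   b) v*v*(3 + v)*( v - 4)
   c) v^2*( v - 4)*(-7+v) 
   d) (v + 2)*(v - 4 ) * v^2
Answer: b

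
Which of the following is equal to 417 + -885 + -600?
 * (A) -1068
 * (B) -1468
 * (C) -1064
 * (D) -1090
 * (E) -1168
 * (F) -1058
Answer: A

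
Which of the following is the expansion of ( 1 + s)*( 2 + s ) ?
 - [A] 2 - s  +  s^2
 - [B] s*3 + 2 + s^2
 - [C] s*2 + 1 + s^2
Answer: B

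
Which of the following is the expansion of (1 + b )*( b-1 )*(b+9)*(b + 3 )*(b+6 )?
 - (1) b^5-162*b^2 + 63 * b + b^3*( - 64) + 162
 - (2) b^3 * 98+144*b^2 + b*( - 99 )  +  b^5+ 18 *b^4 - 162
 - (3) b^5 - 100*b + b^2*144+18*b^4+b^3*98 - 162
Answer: 2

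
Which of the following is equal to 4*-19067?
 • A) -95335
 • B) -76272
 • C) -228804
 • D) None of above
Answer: D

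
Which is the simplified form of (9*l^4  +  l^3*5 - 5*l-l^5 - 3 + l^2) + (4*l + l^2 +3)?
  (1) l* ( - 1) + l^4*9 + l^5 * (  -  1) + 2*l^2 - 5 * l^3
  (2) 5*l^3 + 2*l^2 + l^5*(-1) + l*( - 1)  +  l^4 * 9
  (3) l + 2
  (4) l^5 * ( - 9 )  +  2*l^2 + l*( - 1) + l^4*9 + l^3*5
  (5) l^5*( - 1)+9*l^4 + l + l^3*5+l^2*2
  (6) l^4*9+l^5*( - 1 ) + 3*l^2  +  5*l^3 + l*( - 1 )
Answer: 2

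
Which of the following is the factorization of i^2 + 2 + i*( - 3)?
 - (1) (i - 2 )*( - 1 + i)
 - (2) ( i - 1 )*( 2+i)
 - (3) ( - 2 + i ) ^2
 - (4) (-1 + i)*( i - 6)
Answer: 1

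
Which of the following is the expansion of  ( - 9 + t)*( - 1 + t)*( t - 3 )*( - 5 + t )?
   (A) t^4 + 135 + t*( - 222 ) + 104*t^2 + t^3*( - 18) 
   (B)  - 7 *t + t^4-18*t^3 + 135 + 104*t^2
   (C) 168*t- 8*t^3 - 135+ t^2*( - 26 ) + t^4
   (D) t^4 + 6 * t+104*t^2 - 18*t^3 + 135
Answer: A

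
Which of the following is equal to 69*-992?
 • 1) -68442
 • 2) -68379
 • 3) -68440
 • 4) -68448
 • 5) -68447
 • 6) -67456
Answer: 4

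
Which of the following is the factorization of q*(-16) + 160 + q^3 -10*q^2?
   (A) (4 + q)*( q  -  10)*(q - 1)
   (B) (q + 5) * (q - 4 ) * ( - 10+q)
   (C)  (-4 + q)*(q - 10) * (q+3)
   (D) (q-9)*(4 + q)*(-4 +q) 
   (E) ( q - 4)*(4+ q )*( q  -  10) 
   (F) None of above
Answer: E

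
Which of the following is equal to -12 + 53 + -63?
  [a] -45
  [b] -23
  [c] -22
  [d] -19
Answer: c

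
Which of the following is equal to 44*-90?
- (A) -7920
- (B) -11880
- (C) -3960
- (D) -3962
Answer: C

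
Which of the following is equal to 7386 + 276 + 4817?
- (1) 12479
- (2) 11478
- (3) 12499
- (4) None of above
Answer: 1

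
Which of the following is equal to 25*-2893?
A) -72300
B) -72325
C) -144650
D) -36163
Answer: B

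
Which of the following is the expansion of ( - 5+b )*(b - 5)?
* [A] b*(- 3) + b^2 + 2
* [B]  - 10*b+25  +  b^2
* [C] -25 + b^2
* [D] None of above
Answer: B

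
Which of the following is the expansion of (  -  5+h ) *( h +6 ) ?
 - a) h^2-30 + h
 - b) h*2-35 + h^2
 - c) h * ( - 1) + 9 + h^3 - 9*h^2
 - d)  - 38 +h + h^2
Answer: a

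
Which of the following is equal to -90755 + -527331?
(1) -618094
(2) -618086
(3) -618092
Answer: 2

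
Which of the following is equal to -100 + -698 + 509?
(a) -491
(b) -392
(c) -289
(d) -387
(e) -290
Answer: c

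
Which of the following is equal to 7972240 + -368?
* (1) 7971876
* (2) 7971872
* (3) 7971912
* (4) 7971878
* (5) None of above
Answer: 2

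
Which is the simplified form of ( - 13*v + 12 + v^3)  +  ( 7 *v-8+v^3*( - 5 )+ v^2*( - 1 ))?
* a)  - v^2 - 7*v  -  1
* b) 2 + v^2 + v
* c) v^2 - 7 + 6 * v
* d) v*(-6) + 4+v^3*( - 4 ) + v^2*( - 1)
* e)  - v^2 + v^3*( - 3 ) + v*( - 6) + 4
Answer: d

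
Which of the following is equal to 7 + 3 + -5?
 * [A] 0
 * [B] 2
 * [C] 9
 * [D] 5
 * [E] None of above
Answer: D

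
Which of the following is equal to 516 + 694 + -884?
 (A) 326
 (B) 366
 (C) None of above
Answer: A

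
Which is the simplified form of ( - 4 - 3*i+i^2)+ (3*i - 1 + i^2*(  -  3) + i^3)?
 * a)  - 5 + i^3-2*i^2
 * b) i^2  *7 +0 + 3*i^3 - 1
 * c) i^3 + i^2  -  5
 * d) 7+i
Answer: a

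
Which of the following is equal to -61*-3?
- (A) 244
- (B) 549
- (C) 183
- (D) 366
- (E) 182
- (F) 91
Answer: C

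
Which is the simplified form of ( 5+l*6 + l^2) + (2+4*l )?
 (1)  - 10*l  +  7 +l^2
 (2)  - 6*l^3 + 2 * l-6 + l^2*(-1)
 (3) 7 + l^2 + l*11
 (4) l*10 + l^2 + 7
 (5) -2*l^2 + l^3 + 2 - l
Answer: 4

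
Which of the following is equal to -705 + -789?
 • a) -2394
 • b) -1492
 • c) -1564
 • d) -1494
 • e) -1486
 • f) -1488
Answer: d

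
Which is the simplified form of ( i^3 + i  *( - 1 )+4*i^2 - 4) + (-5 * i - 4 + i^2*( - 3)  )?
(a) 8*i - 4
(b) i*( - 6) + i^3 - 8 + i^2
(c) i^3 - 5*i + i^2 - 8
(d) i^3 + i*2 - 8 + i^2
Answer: b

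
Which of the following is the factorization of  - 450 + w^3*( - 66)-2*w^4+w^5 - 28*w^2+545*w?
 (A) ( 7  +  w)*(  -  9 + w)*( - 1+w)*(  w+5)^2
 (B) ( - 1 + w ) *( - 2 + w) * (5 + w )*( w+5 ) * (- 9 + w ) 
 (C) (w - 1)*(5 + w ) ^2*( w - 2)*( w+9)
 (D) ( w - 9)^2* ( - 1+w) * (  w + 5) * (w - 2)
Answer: B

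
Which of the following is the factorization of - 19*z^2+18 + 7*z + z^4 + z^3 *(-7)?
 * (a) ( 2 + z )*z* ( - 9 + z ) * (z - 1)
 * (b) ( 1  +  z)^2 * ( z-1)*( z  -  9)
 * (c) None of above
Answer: c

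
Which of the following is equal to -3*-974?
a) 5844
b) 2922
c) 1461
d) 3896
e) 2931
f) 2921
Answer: b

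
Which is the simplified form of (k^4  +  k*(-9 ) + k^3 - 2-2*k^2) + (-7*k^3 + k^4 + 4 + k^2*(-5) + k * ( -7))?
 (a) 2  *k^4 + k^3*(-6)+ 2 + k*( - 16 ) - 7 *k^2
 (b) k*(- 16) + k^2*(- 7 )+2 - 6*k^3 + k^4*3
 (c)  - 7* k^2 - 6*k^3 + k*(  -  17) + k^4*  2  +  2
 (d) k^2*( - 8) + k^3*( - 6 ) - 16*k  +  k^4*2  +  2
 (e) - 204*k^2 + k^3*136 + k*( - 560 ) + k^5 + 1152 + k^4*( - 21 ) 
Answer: a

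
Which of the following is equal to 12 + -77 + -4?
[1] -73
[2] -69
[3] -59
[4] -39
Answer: 2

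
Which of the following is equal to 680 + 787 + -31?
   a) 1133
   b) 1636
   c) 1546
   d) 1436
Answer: d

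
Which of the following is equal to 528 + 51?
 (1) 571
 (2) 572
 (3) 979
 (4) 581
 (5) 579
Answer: 5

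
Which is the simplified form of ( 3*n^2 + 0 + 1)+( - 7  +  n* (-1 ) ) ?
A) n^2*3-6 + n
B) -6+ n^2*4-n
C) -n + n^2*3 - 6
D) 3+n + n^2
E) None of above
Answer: C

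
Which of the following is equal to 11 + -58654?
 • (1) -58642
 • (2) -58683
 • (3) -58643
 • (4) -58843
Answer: 3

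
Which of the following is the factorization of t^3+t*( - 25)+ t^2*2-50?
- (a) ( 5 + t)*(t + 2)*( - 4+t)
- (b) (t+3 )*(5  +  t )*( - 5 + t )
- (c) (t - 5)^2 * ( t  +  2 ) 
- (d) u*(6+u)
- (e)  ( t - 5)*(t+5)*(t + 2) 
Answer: e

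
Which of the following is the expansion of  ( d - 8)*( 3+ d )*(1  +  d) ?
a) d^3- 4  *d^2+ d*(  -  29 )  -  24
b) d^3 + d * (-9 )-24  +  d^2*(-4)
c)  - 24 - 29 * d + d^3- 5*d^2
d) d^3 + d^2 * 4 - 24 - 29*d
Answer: a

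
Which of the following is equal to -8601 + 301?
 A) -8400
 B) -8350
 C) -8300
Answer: C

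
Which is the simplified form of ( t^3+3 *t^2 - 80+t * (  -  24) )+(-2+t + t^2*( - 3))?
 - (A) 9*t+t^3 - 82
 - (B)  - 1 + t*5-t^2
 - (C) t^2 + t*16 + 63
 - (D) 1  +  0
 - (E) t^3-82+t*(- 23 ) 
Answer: E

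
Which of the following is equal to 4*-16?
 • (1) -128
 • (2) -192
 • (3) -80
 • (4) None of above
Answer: 4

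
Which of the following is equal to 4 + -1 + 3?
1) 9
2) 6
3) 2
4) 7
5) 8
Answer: 2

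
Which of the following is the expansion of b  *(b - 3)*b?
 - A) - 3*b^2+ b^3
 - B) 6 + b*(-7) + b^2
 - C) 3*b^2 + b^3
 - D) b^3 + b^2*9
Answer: A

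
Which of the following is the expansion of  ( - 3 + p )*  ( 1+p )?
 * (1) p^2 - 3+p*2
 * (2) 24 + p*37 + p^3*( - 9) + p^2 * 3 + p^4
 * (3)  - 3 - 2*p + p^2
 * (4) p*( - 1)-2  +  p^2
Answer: 3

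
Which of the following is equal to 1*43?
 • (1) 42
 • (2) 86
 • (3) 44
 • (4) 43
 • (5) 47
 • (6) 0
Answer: 4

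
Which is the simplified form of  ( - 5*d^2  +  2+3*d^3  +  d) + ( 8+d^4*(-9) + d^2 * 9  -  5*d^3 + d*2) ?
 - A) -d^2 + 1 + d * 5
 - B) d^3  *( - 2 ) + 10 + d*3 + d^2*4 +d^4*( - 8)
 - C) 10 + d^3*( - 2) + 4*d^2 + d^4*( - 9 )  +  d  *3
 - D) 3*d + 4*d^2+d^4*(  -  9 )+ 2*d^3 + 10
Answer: C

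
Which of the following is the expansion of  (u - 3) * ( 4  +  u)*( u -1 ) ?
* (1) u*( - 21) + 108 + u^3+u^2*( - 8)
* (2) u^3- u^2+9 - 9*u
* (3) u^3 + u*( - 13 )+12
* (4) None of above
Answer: 3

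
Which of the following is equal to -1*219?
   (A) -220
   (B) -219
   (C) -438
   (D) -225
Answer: B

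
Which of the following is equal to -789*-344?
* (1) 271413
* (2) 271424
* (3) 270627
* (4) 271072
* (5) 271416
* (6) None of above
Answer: 5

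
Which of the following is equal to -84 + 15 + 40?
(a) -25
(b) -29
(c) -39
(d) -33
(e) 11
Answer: b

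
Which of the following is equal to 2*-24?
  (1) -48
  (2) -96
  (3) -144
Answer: 1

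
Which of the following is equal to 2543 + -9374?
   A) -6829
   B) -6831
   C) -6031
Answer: B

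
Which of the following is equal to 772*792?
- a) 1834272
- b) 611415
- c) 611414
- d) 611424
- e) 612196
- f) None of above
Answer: d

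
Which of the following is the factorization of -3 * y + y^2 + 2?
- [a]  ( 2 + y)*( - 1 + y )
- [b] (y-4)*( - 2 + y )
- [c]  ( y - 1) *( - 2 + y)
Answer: c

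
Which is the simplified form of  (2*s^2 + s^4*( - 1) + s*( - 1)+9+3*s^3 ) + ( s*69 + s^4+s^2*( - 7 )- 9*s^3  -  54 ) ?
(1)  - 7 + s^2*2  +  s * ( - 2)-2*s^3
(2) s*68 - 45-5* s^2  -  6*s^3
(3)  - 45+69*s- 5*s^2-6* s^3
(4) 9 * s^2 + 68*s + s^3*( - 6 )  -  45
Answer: 2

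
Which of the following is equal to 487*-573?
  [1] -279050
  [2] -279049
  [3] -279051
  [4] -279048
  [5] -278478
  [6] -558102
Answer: 3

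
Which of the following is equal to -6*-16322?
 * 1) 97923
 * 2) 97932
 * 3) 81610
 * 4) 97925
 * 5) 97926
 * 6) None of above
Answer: 2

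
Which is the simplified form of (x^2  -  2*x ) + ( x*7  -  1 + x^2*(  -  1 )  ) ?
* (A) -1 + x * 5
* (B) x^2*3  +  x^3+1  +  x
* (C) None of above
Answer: A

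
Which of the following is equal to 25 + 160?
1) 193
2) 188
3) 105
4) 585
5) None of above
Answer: 5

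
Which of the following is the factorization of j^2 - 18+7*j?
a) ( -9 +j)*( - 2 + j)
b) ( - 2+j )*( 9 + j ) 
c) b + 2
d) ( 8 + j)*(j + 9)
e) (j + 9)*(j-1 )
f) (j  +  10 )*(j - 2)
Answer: b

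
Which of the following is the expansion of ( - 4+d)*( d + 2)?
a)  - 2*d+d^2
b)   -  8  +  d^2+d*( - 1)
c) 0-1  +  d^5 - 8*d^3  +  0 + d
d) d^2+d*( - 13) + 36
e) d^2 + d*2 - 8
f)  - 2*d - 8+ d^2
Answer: f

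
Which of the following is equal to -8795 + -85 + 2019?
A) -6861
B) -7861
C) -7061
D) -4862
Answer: A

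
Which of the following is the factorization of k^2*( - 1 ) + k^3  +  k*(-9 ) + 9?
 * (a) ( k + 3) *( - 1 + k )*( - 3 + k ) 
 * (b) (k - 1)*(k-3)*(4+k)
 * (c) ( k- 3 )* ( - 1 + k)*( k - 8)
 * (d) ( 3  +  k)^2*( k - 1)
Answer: a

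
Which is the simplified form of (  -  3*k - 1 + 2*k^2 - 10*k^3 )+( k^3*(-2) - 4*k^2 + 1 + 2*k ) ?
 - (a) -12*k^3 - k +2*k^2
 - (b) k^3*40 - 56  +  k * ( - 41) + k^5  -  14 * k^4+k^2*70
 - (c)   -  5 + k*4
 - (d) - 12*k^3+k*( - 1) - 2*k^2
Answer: d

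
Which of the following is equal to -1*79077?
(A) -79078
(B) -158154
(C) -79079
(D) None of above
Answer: D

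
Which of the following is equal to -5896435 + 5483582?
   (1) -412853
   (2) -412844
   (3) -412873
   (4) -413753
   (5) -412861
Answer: 1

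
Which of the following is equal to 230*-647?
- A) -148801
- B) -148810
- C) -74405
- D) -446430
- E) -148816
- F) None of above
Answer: B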